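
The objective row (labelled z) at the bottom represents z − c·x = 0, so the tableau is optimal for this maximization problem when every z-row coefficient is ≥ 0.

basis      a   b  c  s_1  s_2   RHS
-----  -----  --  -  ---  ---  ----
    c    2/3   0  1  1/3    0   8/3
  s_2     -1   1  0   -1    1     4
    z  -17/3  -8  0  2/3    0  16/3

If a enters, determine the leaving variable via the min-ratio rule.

Column a entries and ratios — c: (8/3)/(2/3) = 4; s_2: -1 ≤ 0, skip.
Smallest ratio is 4 in the row of c, so c leaves.

c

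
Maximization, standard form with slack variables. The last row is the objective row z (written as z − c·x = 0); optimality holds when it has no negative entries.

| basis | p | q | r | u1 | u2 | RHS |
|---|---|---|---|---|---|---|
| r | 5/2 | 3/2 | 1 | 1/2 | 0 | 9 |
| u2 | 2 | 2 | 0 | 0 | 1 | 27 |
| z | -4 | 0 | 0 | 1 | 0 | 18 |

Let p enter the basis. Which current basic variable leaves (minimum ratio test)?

Column p entries and ratios — r: 9/(5/2) = 18/5; u2: 27/2 = 27/2.
Smallest ratio is 18/5 in the row of r, so r leaves.

r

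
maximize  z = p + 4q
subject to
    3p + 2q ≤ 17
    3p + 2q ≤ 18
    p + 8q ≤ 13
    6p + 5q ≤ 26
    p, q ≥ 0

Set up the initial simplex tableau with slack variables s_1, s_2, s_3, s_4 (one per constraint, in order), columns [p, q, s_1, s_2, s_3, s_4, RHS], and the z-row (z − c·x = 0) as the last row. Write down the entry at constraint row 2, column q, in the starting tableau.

Constraint 2 has coefficient 2 on q.

2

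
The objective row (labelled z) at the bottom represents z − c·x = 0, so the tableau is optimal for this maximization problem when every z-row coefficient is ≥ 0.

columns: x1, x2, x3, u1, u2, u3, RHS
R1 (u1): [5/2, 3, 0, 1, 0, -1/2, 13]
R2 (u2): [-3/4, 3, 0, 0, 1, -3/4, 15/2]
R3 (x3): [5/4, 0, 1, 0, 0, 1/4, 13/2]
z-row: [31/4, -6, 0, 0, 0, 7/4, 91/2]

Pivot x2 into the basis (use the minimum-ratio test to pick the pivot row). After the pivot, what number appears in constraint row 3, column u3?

1/4

Ratio test on column x2 — row 1: 13/3 = 13/3; row 2: (15/2)/3 = 5/2; row 3: entry 0 ≤ 0. Minimum is 5/2 at row 2 (u2 leaves); pivot element 3.
Divide row 2 by 3; eliminate column x2 from the other rows.
Row 3 update in column u3: 1/4 − 0·(-1/4) = 1/4.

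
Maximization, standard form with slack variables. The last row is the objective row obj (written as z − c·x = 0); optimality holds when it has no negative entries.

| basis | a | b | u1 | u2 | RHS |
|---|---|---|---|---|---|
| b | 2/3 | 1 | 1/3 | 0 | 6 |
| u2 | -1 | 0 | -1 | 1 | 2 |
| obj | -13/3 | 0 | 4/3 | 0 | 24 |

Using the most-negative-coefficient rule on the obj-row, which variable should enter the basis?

a

Negative obj-row entries: a: -13/3.
The most negative is -13/3 in column a, so a enters.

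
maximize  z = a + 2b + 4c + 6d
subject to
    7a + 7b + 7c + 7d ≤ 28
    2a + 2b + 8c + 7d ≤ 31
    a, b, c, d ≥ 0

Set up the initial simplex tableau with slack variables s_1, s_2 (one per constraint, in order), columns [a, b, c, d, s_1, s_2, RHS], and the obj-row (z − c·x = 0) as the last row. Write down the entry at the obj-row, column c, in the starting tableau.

-4

The obj-row carries the negated objective coefficients: the c entry is -4.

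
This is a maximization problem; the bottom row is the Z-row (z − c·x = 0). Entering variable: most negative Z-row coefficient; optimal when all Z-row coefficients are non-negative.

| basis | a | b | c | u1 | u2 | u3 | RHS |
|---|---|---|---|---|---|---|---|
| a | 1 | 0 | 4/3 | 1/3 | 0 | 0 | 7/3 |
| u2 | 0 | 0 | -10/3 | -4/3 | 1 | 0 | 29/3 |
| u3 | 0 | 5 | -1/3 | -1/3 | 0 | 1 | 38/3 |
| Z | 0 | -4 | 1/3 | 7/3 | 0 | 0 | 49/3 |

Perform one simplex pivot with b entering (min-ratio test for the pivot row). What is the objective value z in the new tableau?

397/15

Ratio test on column b — row 1: entry 0 ≤ 0; row 2: entry 0 ≤ 0; row 3: (38/3)/5 = 38/15. Minimum is 38/15 at row 3 (u3 leaves); pivot element 5.
Pivot on row 3; the Z-row RHS becomes 49/3 − (-4)·(38/15) = 397/15.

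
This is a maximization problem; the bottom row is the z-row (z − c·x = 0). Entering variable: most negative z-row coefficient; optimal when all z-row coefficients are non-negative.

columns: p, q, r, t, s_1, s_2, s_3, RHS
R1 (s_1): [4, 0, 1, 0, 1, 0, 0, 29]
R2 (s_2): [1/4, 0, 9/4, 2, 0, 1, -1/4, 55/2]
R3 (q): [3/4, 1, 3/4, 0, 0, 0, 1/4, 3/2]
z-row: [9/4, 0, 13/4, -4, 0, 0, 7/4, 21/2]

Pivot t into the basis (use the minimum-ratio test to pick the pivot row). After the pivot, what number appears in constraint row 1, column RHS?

29

Ratio test on column t — row 1: entry 0 ≤ 0; row 2: (55/2)/2 = 55/4; row 3: entry 0 ≤ 0. Minimum is 55/4 at row 2 (s_2 leaves); pivot element 2.
Divide row 2 by 2; eliminate column t from the other rows.
Row 1 update in column RHS: 29 − 0·(55/4) = 29.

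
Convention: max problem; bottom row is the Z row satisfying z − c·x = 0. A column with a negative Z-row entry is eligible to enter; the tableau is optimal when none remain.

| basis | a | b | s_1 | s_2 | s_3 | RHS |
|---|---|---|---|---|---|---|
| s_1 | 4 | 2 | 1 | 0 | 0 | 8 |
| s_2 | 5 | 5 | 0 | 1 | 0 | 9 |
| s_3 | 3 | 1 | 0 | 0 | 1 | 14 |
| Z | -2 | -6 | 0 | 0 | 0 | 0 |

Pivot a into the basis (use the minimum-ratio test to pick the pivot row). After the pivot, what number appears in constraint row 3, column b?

-2

Ratio test on column a — row 1: 8/4 = 2; row 2: 9/5 = 9/5; row 3: 14/3 = 14/3. Minimum is 9/5 at row 2 (s_2 leaves); pivot element 5.
Divide row 2 by 5; eliminate column a from the other rows.
Row 3 update in column b: 1 − 3·1 = -2.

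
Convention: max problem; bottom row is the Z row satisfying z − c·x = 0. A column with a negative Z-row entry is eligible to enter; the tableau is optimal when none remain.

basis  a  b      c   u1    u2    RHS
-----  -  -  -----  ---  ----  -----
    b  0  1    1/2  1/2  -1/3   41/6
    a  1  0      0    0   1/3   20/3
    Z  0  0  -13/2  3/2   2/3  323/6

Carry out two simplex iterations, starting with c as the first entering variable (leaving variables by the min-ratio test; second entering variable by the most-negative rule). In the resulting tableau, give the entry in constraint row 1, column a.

Ratio test on column c — row 1: (41/6)/(1/2) = 41/3; row 2: entry 0 ≤ 0. Minimum is 41/3 at row 1 (b leaves); pivot element 1/2.
Divide row 1 by 1/2; eliminate column c from the other rows.
Second iteration: most negative Z-row entry is -11/3 in column u2, so u2 enters.
Ratio test on column u2 — row 1: entry -2/3 ≤ 0; row 2: (20/3)/(1/3) = 20. Minimum is 20 at row 2 (a leaves); pivot element 1/3.
Divide row 2 by 1/3; eliminate column u2 from the other rows.
After both pivots, the entry at constraint row 1, column a is 2.

2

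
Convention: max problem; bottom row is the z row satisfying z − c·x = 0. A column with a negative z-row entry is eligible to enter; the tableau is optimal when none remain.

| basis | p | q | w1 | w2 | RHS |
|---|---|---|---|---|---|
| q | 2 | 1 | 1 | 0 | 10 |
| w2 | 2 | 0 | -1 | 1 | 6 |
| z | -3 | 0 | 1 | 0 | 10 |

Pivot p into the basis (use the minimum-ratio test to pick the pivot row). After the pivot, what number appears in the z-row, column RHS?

Ratio test on column p — row 1: 10/2 = 5; row 2: 6/2 = 3. Minimum is 3 at row 2 (w2 leaves); pivot element 2.
Divide row 2 by 2; eliminate column p from the other rows.
z-row update in column RHS: 10 − (-3)·3 = 19.

19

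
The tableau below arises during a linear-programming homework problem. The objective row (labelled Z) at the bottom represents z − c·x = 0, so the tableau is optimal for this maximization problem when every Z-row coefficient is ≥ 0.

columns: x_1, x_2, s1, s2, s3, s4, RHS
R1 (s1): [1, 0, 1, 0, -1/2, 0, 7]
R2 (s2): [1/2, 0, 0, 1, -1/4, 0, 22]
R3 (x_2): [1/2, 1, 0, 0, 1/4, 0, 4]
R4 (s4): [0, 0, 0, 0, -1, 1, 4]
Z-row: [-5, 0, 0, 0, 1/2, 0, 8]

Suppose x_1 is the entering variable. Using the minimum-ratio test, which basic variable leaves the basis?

s1

Column x_1 entries and ratios — s1: 7/1 = 7; s2: 22/(1/2) = 44; x_2: 4/(1/2) = 8; s4: 0 ≤ 0, skip.
Smallest ratio is 7 in the row of s1, so s1 leaves.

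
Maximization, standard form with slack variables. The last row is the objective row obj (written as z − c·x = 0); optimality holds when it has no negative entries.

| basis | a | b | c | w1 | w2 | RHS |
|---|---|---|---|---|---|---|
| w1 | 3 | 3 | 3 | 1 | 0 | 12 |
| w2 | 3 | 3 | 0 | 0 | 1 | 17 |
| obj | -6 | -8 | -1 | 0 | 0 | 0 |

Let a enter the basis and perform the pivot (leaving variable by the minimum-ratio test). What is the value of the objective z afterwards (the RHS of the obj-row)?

24

Ratio test on column a — row 1: 12/3 = 4; row 2: 17/3 = 17/3. Minimum is 4 at row 1 (w1 leaves); pivot element 3.
Pivot on row 1; the obj-row RHS becomes 0 − (-6)·4 = 24.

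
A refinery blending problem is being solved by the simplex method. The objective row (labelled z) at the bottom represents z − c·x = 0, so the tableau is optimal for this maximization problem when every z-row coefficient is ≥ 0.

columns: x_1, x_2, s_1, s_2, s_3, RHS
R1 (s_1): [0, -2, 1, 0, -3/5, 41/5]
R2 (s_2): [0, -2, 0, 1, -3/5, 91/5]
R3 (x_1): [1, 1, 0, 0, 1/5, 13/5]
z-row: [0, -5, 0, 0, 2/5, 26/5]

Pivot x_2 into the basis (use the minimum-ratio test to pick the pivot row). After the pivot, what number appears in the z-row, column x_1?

5

Ratio test on column x_2 — row 1: entry -2 ≤ 0; row 2: entry -2 ≤ 0; row 3: (13/5)/1 = 13/5. Minimum is 13/5 at row 3 (x_1 leaves); pivot element 1.
Divide row 3 by 1; eliminate column x_2 from the other rows.
z-row update in column x_1: 0 − (-5)·1 = 5.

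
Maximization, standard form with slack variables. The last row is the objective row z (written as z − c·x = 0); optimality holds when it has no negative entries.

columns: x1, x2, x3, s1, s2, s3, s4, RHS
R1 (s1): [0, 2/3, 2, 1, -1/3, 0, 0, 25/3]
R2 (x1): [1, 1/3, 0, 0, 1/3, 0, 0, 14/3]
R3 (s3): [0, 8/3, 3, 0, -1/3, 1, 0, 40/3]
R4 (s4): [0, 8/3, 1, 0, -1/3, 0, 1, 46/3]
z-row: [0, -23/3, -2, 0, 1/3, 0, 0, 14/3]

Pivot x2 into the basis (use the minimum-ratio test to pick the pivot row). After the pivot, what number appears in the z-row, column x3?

Ratio test on column x2 — row 1: (25/3)/(2/3) = 25/2; row 2: (14/3)/(1/3) = 14; row 3: (40/3)/(8/3) = 5; row 4: (46/3)/(8/3) = 23/4. Minimum is 5 at row 3 (s3 leaves); pivot element 8/3.
Divide row 3 by 8/3; eliminate column x2 from the other rows.
z-row update in column x3: -2 − (-23/3)·(9/8) = 53/8.

53/8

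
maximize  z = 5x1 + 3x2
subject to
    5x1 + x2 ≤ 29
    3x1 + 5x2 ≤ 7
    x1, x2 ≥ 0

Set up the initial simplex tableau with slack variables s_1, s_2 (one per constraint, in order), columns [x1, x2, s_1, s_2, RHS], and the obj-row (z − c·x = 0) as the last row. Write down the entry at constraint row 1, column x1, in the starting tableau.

Constraint 1 has coefficient 5 on x1.

5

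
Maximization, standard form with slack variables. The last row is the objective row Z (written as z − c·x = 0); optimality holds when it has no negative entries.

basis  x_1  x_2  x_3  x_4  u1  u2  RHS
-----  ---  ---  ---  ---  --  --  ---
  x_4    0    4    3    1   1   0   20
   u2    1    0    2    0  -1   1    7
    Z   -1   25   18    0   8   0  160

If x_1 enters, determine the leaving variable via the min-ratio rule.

u2

Column x_1 entries and ratios — x_4: 0 ≤ 0, skip; u2: 7/1 = 7.
Smallest ratio is 7 in the row of u2, so u2 leaves.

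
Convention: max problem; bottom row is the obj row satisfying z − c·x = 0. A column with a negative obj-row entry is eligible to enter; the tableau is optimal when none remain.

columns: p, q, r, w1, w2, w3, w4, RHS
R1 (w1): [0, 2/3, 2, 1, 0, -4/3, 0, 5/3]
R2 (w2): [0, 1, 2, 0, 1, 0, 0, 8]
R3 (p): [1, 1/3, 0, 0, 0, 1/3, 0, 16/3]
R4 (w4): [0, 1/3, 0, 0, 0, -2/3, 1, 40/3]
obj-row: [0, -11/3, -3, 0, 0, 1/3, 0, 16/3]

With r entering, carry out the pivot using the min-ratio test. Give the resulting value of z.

47/6

Ratio test on column r — row 1: (5/3)/2 = 5/6; row 2: 8/2 = 4; row 3: entry 0 ≤ 0; row 4: entry 0 ≤ 0. Minimum is 5/6 at row 1 (w1 leaves); pivot element 2.
Pivot on row 1; the obj-row RHS becomes 16/3 − (-3)·(5/6) = 47/6.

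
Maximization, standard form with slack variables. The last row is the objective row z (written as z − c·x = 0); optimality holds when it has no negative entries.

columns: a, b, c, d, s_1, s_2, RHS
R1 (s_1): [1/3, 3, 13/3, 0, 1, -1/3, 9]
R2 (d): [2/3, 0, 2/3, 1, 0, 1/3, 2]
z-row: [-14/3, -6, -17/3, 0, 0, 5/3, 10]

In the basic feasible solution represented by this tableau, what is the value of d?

2

d is basic (row 2); its value is the RHS of that row, 2.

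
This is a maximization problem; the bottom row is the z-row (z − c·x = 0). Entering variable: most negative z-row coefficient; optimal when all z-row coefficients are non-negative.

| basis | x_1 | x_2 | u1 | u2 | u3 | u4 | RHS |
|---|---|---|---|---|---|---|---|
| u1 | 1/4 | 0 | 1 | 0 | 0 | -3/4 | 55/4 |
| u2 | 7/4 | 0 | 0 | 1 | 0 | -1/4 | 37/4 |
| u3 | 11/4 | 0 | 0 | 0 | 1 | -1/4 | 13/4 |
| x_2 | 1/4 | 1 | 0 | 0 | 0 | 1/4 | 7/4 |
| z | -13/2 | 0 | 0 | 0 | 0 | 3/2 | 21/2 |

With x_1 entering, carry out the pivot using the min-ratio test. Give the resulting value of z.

200/11

Ratio test on column x_1 — row 1: (55/4)/(1/4) = 55; row 2: (37/4)/(7/4) = 37/7; row 3: (13/4)/(11/4) = 13/11; row 4: (7/4)/(1/4) = 7. Minimum is 13/11 at row 3 (u3 leaves); pivot element 11/4.
Pivot on row 3; the z-row RHS becomes 21/2 − (-13/2)·(13/11) = 200/11.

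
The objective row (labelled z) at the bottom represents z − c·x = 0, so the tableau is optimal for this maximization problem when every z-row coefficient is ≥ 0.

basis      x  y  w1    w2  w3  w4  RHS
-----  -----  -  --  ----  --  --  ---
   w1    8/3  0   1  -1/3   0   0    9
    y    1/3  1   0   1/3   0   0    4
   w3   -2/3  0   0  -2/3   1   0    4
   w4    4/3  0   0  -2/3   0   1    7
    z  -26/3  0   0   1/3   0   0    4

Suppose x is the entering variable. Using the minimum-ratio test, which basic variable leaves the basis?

w1

Column x entries and ratios — w1: 9/(8/3) = 27/8; y: 4/(1/3) = 12; w3: -2/3 ≤ 0, skip; w4: 7/(4/3) = 21/4.
Smallest ratio is 27/8 in the row of w1, so w1 leaves.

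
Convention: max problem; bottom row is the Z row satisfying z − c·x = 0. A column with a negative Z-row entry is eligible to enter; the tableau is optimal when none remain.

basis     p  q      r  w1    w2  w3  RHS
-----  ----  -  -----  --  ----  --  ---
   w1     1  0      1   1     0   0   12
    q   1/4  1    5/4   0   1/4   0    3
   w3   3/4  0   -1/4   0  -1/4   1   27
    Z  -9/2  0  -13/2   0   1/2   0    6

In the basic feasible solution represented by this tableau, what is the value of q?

q is basic (row 2); its value is the RHS of that row, 3.

3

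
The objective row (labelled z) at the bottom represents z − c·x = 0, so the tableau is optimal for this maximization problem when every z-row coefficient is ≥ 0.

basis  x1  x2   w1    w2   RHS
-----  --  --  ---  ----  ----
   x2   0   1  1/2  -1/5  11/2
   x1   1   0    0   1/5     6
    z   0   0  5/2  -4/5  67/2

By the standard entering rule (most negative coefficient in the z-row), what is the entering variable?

Negative z-row entries: w2: -4/5.
The most negative is -4/5 in column w2, so w2 enters.

w2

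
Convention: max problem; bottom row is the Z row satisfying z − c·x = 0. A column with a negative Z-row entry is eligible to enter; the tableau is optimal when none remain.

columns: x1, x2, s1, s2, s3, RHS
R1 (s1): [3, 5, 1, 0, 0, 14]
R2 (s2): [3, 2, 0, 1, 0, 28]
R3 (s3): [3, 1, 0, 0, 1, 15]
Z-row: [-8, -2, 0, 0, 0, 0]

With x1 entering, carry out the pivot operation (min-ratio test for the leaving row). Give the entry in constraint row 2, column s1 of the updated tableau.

Ratio test on column x1 — row 1: 14/3 = 14/3; row 2: 28/3 = 28/3; row 3: 15/3 = 5. Minimum is 14/3 at row 1 (s1 leaves); pivot element 3.
Divide row 1 by 3; eliminate column x1 from the other rows.
Row 2 update in column s1: 0 − 3·(1/3) = -1.

-1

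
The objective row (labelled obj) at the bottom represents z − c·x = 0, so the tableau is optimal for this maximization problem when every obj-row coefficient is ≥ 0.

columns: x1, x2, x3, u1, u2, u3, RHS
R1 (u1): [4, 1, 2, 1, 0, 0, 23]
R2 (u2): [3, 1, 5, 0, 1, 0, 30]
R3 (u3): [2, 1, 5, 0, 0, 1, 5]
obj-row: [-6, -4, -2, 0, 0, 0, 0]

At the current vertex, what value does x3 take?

x3 is not in the basis, so in the current basic feasible solution x3 = 0.

0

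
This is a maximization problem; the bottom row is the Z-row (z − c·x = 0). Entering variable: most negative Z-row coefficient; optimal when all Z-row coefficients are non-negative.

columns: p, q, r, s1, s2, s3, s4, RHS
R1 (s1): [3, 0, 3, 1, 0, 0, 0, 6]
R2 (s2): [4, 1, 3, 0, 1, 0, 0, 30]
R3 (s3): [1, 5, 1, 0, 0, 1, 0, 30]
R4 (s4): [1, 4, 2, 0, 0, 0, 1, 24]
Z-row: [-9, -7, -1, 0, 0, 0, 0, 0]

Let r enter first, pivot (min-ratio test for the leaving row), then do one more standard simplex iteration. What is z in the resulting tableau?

18

Ratio test on column r — row 1: 6/3 = 2; row 2: 30/3 = 10; row 3: 30/1 = 30; row 4: 24/2 = 12. Minimum is 2 at row 1 (s1 leaves); pivot element 3.
Pivot on row 1; the Z-row RHS becomes 0 − (-1)·2 = 2.
Next entering variable (most negative Z-row entry -8): p.
Ratio test on column p — row 1: 2/1 = 2; row 2: 24/1 = 24; row 3: entry 0 ≤ 0; row 4: entry -1 ≤ 0. Minimum is 2 at row 1 (r leaves); pivot element 1.
After the second pivot the Z-row RHS is 2 − (-8)·2 = 18.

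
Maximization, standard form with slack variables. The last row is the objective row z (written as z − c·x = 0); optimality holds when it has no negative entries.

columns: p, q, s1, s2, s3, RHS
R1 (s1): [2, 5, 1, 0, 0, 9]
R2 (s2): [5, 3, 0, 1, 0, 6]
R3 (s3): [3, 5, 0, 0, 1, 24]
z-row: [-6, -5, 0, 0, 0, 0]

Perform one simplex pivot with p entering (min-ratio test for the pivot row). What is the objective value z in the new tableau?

Ratio test on column p — row 1: 9/2 = 9/2; row 2: 6/5 = 6/5; row 3: 24/3 = 8. Minimum is 6/5 at row 2 (s2 leaves); pivot element 5.
Pivot on row 2; the z-row RHS becomes 0 − (-6)·(6/5) = 36/5.

36/5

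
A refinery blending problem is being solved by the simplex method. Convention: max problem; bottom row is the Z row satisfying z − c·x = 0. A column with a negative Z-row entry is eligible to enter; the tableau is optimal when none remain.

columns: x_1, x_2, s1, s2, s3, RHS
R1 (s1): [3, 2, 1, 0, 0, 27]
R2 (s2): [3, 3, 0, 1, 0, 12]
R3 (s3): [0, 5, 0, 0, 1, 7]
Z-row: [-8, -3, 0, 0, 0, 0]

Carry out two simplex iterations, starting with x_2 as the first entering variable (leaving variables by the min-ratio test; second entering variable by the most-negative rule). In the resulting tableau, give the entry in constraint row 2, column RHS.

13/5

Ratio test on column x_2 — row 1: 27/2 = 27/2; row 2: 12/3 = 4; row 3: 7/5 = 7/5. Minimum is 7/5 at row 3 (s3 leaves); pivot element 5.
Divide row 3 by 5; eliminate column x_2 from the other rows.
Second iteration: most negative Z-row entry is -8 in column x_1, so x_1 enters.
Ratio test on column x_1 — row 1: (121/5)/3 = 121/15; row 2: (39/5)/3 = 13/5; row 3: entry 0 ≤ 0. Minimum is 13/5 at row 2 (s2 leaves); pivot element 3.
Divide row 2 by 3; eliminate column x_1 from the other rows.
After both pivots, the entry at constraint row 2, column RHS is 13/5.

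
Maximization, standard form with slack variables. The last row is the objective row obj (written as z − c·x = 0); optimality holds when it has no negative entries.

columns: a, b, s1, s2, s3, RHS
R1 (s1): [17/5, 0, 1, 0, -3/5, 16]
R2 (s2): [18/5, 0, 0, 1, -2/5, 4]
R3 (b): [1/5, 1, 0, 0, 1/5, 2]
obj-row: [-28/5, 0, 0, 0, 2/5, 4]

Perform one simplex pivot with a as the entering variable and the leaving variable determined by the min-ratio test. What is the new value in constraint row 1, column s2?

-17/18

Ratio test on column a — row 1: 16/(17/5) = 80/17; row 2: 4/(18/5) = 10/9; row 3: 2/(1/5) = 10. Minimum is 10/9 at row 2 (s2 leaves); pivot element 18/5.
Divide row 2 by 18/5; eliminate column a from the other rows.
Row 1 update in column s2: 0 − (17/5)·(5/18) = -17/18.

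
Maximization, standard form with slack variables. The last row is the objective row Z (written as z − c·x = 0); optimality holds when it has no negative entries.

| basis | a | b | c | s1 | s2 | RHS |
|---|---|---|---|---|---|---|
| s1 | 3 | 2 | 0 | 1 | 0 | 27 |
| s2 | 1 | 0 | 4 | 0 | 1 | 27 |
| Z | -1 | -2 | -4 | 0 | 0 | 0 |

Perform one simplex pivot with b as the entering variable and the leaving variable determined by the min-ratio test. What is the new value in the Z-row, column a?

2

Ratio test on column b — row 1: 27/2 = 27/2; row 2: entry 0 ≤ 0. Minimum is 27/2 at row 1 (s1 leaves); pivot element 2.
Divide row 1 by 2; eliminate column b from the other rows.
Z-row update in column a: -1 − (-2)·(3/2) = 2.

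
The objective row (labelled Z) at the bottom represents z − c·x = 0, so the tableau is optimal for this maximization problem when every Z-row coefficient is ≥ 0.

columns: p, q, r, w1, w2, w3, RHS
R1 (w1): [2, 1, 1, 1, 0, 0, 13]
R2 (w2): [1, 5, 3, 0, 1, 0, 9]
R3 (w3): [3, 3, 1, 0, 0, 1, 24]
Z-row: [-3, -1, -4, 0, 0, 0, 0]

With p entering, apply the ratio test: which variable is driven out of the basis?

w1

Column p entries and ratios — w1: 13/2 = 13/2; w2: 9/1 = 9; w3: 24/3 = 8.
Smallest ratio is 13/2 in the row of w1, so w1 leaves.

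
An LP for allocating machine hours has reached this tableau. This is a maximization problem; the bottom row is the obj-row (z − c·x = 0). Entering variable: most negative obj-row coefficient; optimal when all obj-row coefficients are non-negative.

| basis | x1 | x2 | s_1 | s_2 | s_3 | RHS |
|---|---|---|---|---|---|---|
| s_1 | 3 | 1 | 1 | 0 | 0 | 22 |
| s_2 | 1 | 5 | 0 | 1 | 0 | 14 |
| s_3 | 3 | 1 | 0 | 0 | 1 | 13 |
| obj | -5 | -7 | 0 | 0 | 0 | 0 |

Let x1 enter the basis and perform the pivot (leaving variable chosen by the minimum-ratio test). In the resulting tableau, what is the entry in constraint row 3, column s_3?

Ratio test on column x1 — row 1: 22/3 = 22/3; row 2: 14/1 = 14; row 3: 13/3 = 13/3. Minimum is 13/3 at row 3 (s_3 leaves); pivot element 3.
Divide row 3 by 3; eliminate column x1 from the other rows.
In the new row 3, the s_3 entry is the old entry divided by the pivot: 1/3 = 1/3.

1/3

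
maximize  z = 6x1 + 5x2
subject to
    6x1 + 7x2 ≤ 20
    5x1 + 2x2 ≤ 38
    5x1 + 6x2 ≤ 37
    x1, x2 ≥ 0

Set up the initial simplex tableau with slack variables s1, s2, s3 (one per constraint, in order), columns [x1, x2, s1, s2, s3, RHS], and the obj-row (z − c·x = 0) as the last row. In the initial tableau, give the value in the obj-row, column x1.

The obj-row carries the negated objective coefficients: the x1 entry is -6.

-6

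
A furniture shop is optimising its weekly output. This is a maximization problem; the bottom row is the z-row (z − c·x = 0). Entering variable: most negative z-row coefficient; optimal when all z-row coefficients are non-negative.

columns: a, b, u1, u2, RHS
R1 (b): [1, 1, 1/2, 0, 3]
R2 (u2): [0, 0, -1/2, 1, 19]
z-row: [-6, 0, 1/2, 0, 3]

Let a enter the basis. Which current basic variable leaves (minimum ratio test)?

Column a entries and ratios — b: 3/1 = 3; u2: 0 ≤ 0, skip.
Smallest ratio is 3 in the row of b, so b leaves.

b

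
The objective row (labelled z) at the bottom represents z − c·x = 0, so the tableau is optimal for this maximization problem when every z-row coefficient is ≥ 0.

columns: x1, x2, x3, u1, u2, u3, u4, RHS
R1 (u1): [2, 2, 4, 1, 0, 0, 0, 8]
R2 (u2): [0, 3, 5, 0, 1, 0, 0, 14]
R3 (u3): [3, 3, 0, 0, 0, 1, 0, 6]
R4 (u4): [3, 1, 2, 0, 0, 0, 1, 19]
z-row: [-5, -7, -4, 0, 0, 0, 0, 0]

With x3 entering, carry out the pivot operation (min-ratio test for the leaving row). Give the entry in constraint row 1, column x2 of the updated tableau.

1/2

Ratio test on column x3 — row 1: 8/4 = 2; row 2: 14/5 = 14/5; row 3: entry 0 ≤ 0; row 4: 19/2 = 19/2. Minimum is 2 at row 1 (u1 leaves); pivot element 4.
Divide row 1 by 4; eliminate column x3 from the other rows.
In the new row 1, the x2 entry is the old entry divided by the pivot: 2/4 = 1/2.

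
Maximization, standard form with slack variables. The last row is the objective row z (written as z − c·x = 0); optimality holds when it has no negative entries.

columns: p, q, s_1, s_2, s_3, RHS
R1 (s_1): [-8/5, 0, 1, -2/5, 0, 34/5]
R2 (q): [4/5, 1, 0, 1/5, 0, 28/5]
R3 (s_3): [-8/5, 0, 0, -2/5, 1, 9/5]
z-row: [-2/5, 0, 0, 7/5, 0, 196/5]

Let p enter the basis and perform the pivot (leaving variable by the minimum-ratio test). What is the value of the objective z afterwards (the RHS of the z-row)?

Ratio test on column p — row 1: entry -8/5 ≤ 0; row 2: (28/5)/(4/5) = 7; row 3: entry -8/5 ≤ 0. Minimum is 7 at row 2 (q leaves); pivot element 4/5.
Pivot on row 2; the z-row RHS becomes 196/5 − (-2/5)·7 = 42.

42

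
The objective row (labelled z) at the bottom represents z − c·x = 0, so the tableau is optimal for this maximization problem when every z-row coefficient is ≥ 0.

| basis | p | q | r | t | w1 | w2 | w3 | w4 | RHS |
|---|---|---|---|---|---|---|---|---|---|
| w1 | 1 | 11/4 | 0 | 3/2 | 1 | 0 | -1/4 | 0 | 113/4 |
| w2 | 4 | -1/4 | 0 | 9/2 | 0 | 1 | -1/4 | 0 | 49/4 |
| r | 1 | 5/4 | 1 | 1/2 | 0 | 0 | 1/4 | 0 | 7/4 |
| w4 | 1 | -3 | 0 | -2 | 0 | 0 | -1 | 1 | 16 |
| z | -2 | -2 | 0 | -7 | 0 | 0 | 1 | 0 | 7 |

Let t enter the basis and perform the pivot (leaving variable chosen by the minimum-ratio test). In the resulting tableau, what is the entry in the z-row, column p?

38/9

Ratio test on column t — row 1: (113/4)/(3/2) = 113/6; row 2: (49/4)/(9/2) = 49/18; row 3: (7/4)/(1/2) = 7/2; row 4: entry -2 ≤ 0. Minimum is 49/18 at row 2 (w2 leaves); pivot element 9/2.
Divide row 2 by 9/2; eliminate column t from the other rows.
z-row update in column p: -2 − (-7)·(8/9) = 38/9.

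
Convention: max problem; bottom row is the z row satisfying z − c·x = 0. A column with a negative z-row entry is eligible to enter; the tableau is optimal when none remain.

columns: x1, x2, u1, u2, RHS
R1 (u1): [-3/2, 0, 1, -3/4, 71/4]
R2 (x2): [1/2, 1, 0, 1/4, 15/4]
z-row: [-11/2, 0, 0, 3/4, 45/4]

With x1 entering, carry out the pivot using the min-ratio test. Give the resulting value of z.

Ratio test on column x1 — row 1: entry -3/2 ≤ 0; row 2: (15/4)/(1/2) = 15/2. Minimum is 15/2 at row 2 (x2 leaves); pivot element 1/2.
Pivot on row 2; the z-row RHS becomes 45/4 − (-11/2)·(15/2) = 105/2.

105/2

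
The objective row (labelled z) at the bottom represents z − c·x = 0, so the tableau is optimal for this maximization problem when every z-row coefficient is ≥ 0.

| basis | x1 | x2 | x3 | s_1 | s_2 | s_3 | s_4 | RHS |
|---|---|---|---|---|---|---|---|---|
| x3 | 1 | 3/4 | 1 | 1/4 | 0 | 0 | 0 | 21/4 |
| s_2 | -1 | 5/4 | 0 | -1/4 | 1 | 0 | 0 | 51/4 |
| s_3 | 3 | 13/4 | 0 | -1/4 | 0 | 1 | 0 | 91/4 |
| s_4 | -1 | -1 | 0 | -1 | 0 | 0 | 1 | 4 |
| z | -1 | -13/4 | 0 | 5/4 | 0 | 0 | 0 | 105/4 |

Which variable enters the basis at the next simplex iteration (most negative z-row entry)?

x2

Negative z-row entries: x1: -1, x2: -13/4.
The most negative is -13/4 in column x2, so x2 enters.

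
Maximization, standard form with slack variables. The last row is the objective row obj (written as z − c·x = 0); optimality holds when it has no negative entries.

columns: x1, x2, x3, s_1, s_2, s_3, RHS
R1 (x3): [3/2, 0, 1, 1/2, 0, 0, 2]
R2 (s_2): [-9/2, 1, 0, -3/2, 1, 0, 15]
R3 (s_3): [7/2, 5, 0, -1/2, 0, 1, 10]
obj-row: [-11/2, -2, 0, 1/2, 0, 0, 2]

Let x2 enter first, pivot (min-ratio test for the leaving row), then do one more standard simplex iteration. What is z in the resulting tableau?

Ratio test on column x2 — row 1: entry 0 ≤ 0; row 2: 15/1 = 15; row 3: 10/5 = 2. Minimum is 2 at row 3 (s_3 leaves); pivot element 5.
Pivot on row 3; the obj-row RHS becomes 2 − (-2)·2 = 6.
Next entering variable (most negative obj-row entry -41/10): x1.
Ratio test on column x1 — row 1: 2/(3/2) = 4/3; row 2: entry -26/5 ≤ 0; row 3: 2/(7/10) = 20/7. Minimum is 4/3 at row 1 (x3 leaves); pivot element 3/2.
After the second pivot the obj-row RHS is 6 − (-41/10)·(4/3) = 172/15.

172/15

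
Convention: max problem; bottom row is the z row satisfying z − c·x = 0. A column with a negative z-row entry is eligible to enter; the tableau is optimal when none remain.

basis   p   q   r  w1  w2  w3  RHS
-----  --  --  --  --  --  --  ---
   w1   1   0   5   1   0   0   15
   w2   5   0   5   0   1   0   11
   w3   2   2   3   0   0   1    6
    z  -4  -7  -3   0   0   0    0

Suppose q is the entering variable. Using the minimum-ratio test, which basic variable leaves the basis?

Column q entries and ratios — w1: 0 ≤ 0, skip; w2: 0 ≤ 0, skip; w3: 6/2 = 3.
Smallest ratio is 3 in the row of w3, so w3 leaves.

w3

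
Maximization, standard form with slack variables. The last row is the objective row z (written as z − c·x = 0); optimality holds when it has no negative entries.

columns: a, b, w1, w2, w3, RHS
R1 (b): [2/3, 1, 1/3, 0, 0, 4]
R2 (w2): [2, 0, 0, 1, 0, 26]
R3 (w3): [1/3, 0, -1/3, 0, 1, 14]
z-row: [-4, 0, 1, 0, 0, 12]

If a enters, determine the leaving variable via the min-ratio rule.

Column a entries and ratios — b: 4/(2/3) = 6; w2: 26/2 = 13; w3: 14/(1/3) = 42.
Smallest ratio is 6 in the row of b, so b leaves.

b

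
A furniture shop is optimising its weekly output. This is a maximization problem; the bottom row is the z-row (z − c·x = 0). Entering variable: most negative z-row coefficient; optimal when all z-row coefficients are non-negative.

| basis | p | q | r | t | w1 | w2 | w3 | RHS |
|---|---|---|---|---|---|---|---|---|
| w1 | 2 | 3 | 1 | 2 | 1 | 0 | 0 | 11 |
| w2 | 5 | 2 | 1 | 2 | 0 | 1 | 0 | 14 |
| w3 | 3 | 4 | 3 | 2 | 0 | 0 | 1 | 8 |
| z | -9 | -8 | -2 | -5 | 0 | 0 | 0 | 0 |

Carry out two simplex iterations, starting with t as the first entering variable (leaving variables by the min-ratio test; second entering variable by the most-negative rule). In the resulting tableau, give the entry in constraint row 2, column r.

Ratio test on column t — row 1: 11/2 = 11/2; row 2: 14/2 = 7; row 3: 8/2 = 4. Minimum is 4 at row 3 (w3 leaves); pivot element 2.
Divide row 3 by 2; eliminate column t from the other rows.
Second iteration: most negative z-row entry is -3/2 in column p, so p enters.
Ratio test on column p — row 1: entry -1 ≤ 0; row 2: 6/2 = 3; row 3: 4/(3/2) = 8/3. Minimum is 8/3 at row 3 (t leaves); pivot element 3/2.
Divide row 3 by 3/2; eliminate column p from the other rows.
After both pivots, the entry at constraint row 2, column r is -4.

-4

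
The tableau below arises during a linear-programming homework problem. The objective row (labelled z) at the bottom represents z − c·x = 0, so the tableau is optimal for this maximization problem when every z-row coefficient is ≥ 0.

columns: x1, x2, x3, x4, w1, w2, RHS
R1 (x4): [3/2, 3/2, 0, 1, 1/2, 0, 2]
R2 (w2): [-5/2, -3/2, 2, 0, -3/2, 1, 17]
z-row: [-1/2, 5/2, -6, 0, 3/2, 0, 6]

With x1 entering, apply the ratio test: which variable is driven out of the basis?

x4

Column x1 entries and ratios — x4: 2/(3/2) = 4/3; w2: -5/2 ≤ 0, skip.
Smallest ratio is 4/3 in the row of x4, so x4 leaves.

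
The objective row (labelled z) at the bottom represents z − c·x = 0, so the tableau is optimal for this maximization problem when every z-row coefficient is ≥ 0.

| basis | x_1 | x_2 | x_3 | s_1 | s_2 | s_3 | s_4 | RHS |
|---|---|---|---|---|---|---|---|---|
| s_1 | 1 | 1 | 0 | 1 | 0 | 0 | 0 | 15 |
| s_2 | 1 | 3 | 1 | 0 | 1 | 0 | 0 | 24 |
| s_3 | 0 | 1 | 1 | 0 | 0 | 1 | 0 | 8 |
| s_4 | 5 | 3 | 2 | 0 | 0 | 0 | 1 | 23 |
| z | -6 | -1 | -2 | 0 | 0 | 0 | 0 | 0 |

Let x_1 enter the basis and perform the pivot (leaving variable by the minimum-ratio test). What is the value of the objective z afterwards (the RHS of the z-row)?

Ratio test on column x_1 — row 1: 15/1 = 15; row 2: 24/1 = 24; row 3: entry 0 ≤ 0; row 4: 23/5 = 23/5. Minimum is 23/5 at row 4 (s_4 leaves); pivot element 5.
Pivot on row 4; the z-row RHS becomes 0 − (-6)·(23/5) = 138/5.

138/5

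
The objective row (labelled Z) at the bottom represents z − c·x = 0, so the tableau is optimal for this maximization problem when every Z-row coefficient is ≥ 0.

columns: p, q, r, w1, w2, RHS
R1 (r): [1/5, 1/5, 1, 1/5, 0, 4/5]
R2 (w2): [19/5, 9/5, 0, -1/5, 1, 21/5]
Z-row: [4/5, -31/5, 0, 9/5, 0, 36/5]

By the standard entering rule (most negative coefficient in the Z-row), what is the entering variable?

Negative Z-row entries: q: -31/5.
The most negative is -31/5 in column q, so q enters.

q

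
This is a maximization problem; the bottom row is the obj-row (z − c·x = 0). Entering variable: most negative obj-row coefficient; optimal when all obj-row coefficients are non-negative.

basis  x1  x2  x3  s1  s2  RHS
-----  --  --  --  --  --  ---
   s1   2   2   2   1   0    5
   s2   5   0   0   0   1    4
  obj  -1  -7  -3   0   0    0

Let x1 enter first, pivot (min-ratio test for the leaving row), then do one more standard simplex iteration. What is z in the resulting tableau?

127/10

Ratio test on column x1 — row 1: 5/2 = 5/2; row 2: 4/5 = 4/5. Minimum is 4/5 at row 2 (s2 leaves); pivot element 5.
Pivot on row 2; the obj-row RHS becomes 0 − (-1)·(4/5) = 4/5.
Next entering variable (most negative obj-row entry -7): x2.
Ratio test on column x2 — row 1: (17/5)/2 = 17/10; row 2: entry 0 ≤ 0. Minimum is 17/10 at row 1 (s1 leaves); pivot element 2.
After the second pivot the obj-row RHS is 4/5 − (-7)·(17/10) = 127/10.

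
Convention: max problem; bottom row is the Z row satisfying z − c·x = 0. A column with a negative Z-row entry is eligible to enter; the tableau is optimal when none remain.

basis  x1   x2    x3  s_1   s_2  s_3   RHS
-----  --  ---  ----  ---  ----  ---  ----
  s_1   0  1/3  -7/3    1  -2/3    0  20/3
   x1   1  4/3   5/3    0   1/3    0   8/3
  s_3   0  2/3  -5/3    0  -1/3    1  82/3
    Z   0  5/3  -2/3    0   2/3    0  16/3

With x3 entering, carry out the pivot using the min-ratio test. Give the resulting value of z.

32/5

Ratio test on column x3 — row 1: entry -7/3 ≤ 0; row 2: (8/3)/(5/3) = 8/5; row 3: entry -5/3 ≤ 0. Minimum is 8/5 at row 2 (x1 leaves); pivot element 5/3.
Pivot on row 2; the Z-row RHS becomes 16/3 − (-2/3)·(8/5) = 32/5.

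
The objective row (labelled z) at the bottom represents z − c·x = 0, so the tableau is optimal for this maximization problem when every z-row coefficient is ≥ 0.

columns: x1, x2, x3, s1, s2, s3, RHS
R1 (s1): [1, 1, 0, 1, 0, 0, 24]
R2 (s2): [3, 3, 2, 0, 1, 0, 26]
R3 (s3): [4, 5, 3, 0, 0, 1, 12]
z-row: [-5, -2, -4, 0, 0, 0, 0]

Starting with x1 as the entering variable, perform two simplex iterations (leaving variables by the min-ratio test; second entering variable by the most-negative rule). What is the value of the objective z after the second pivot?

16

Ratio test on column x1 — row 1: 24/1 = 24; row 2: 26/3 = 26/3; row 3: 12/4 = 3. Minimum is 3 at row 3 (s3 leaves); pivot element 4.
Pivot on row 3; the z-row RHS becomes 0 − (-5)·3 = 15.
Next entering variable (most negative z-row entry -1/4): x3.
Ratio test on column x3 — row 1: entry -3/4 ≤ 0; row 2: entry -1/4 ≤ 0; row 3: 3/(3/4) = 4. Minimum is 4 at row 3 (x1 leaves); pivot element 3/4.
After the second pivot the z-row RHS is 15 − (-1/4)·4 = 16.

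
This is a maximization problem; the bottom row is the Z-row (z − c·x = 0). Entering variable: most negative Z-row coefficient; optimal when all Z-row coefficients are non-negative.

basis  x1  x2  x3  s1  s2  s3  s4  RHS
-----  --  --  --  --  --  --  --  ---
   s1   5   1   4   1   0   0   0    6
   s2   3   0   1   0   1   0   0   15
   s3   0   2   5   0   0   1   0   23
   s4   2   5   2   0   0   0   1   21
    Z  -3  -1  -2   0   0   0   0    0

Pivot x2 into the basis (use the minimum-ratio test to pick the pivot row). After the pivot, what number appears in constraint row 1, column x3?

Ratio test on column x2 — row 1: 6/1 = 6; row 2: entry 0 ≤ 0; row 3: 23/2 = 23/2; row 4: 21/5 = 21/5. Minimum is 21/5 at row 4 (s4 leaves); pivot element 5.
Divide row 4 by 5; eliminate column x2 from the other rows.
Row 1 update in column x3: 4 − 1·(2/5) = 18/5.

18/5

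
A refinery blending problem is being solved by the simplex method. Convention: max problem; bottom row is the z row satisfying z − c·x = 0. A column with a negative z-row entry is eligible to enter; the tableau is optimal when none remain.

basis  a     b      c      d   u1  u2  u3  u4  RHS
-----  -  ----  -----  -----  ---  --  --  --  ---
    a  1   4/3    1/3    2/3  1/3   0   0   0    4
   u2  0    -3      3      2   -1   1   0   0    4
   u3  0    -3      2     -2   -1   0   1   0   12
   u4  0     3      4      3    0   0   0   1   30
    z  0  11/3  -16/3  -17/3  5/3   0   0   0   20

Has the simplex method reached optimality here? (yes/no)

The z-row has a negative entry -17/3 in column d, so it is not optimal.

no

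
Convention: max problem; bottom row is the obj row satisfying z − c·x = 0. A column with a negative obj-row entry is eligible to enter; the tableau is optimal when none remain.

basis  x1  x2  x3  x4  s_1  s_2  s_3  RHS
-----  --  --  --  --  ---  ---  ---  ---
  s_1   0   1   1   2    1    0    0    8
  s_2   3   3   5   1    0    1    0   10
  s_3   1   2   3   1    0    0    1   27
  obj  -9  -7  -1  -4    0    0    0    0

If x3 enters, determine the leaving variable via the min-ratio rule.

s_2

Column x3 entries and ratios — s_1: 8/1 = 8; s_2: 10/5 = 2; s_3: 27/3 = 9.
Smallest ratio is 2 in the row of s_2, so s_2 leaves.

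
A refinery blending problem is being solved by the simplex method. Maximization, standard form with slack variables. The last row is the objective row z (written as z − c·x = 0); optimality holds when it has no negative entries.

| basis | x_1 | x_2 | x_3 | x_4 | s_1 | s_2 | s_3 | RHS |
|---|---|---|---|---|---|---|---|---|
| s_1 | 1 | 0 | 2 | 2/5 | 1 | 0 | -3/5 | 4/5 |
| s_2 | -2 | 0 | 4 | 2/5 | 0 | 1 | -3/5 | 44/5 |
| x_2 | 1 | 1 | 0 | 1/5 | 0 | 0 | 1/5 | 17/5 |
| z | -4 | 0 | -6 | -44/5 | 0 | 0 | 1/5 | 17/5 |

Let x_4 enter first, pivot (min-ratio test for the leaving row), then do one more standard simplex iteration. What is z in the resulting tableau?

Ratio test on column x_4 — row 1: (4/5)/(2/5) = 2; row 2: (44/5)/(2/5) = 22; row 3: (17/5)/(1/5) = 17. Minimum is 2 at row 1 (s_1 leaves); pivot element 2/5.
Pivot on row 1; the z-row RHS becomes 17/5 − (-44/5)·2 = 21.
Next entering variable (most negative z-row entry -13): s_3.
Ratio test on column s_3 — row 1: entry -3/2 ≤ 0; row 2: entry 0 ≤ 0; row 3: 3/(1/2) = 6. Minimum is 6 at row 3 (x_2 leaves); pivot element 1/2.
After the second pivot the z-row RHS is 21 − (-13)·6 = 99.

99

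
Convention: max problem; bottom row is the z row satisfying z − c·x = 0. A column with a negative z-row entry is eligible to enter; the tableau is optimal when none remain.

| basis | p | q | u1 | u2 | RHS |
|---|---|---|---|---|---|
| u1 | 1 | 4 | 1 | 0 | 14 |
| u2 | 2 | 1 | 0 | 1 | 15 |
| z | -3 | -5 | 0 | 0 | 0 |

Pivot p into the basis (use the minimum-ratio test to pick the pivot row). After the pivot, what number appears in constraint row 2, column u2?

1/2

Ratio test on column p — row 1: 14/1 = 14; row 2: 15/2 = 15/2. Minimum is 15/2 at row 2 (u2 leaves); pivot element 2.
Divide row 2 by 2; eliminate column p from the other rows.
In the new row 2, the u2 entry is the old entry divided by the pivot: 1/2 = 1/2.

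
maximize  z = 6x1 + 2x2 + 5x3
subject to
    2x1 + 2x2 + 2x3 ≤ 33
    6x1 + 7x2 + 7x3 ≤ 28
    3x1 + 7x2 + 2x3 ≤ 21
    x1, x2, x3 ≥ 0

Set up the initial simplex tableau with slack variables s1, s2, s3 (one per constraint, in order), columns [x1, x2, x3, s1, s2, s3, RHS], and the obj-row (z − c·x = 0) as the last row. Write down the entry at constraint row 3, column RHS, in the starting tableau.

21

The RHS of constraint 3 is b_3 = 21.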